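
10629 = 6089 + 4540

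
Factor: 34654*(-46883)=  - 2^1*173^1*271^1*17327^1  =  - 1624683482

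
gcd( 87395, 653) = 1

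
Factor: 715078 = 2^1*7^1*13^1*3929^1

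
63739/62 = 1028 + 3/62  =  1028.05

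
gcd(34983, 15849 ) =9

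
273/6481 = 273/6481 =0.04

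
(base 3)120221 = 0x1ae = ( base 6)1554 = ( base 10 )430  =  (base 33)D1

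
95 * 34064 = 3236080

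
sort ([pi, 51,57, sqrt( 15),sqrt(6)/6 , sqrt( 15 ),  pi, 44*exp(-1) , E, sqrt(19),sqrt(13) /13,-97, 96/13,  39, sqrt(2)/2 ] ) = [ - 97,sqrt( 13)/13 , sqrt(6 ) /6,sqrt(2) /2, E, pi,pi,sqrt(15)  ,  sqrt (15),sqrt(19),96/13,44*exp(- 1 ),39, 51,  57]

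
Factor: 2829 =3^1 * 23^1*41^1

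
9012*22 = 198264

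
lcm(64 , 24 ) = 192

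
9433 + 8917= 18350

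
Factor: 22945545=3^3*5^1 *7^1*24281^1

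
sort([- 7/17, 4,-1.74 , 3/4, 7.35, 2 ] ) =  [ - 1.74, - 7/17, 3/4, 2,4  ,  7.35]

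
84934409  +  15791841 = 100726250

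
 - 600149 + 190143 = - 410006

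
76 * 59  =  4484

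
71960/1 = 71960=71960.00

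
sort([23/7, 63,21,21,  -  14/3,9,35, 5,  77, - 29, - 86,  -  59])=[- 86,-59, - 29, - 14/3, 23/7,  5,  9, 21,21,35,63, 77 ] 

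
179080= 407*440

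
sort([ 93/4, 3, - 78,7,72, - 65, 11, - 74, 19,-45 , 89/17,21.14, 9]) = [ - 78, - 74, - 65, - 45 , 3, 89/17,7,9, 11, 19,21.14,  93/4,72 ] 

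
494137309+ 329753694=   823891003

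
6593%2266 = 2061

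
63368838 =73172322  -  9803484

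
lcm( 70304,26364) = 210912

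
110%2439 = 110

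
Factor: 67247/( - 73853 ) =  -13^( - 2)*  19^(-1 )* 23^(-1 )*67247^1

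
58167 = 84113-25946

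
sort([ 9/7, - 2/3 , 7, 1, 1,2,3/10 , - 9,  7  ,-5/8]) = [-9 ,-2/3,-5/8,  3/10, 1, 1, 9/7,  2, 7,  7]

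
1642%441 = 319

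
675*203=137025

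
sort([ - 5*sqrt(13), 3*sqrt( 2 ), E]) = [ - 5*sqrt(13), E, 3 *sqrt(2) ] 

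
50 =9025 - 8975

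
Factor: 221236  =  2^2*  19^1*41^1 * 71^1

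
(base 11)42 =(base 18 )2A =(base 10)46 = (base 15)31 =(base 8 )56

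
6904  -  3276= 3628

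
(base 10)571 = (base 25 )ML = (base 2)1000111011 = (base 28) KB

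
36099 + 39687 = 75786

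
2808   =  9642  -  6834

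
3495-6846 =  - 3351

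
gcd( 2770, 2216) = 554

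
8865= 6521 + 2344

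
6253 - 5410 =843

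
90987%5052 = 51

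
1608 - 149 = 1459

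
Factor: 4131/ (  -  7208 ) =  -2^( - 3)*3^5*53^(  -  1) = - 243/424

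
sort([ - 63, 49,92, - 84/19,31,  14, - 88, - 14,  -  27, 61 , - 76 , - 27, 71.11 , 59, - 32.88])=[ - 88,  -  76 , - 63,  -  32.88,-27, - 27,- 14,-84/19, 14,31,49, 59,61,71.11, 92 ]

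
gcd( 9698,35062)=746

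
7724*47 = 363028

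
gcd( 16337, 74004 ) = 1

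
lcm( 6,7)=42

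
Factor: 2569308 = 2^2*3^1*7^1*73^1*419^1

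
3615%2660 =955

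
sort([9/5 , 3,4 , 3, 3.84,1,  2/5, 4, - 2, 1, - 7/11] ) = [ - 2, - 7/11,  2/5, 1, 1,9/5,3, 3, 3.84, 4,  4 ] 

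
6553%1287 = 118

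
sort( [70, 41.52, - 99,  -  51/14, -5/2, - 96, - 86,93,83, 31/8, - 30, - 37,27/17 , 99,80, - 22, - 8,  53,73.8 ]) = [  -  99, - 96, - 86, - 37,- 30,-22,  -  8, - 51/14,-5/2,27/17, 31/8,  41.52,53, 70, 73.8,80, 83,93,99 ]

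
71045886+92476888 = 163522774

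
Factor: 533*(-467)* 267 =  - 66459237  =  - 3^1*13^1*41^1*89^1 * 467^1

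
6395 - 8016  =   - 1621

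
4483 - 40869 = -36386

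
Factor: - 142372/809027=-2^2*107^( - 1)* 7561^(  -  1 ) * 35593^1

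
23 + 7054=7077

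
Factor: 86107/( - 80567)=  - 7^1*12301^1*80567^( - 1) 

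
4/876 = 1/219 = 0.00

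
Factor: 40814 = 2^1*20407^1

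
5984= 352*17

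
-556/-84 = 139/21   =  6.62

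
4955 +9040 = 13995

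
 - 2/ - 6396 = 1/3198 = 0.00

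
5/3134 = 5/3134 =0.00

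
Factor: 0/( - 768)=0^1 = 0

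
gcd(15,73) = 1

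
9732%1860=432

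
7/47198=7/47198= 0.00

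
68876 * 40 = 2755040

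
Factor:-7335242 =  - 2^1*3667621^1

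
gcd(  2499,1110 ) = 3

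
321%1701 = 321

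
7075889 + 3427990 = 10503879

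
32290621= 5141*6281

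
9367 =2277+7090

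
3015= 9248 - 6233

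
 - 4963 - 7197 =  - 12160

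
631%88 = 15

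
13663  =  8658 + 5005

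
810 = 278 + 532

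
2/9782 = 1/4891 = 0.00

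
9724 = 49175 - 39451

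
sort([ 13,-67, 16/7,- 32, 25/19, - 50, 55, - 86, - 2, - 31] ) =[ - 86, - 67,-50,- 32, -31, - 2,25/19, 16/7,13,55] 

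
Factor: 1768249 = 7^1*252607^1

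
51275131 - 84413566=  - 33138435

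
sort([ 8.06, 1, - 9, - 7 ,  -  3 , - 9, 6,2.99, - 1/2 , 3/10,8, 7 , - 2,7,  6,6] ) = [ - 9, - 9 , - 7, - 3 ,  -  2 , - 1/2 , 3/10, 1 , 2.99 , 6,6,6, 7,7,8, 8.06 ] 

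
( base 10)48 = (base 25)1N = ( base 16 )30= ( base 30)1I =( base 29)1J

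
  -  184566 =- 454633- -270067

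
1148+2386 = 3534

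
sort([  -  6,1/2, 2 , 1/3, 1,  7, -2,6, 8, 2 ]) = [-6, - 2  ,  1/3, 1/2,1, 2, 2, 6,7, 8]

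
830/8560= 83/856= 0.10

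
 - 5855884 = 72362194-78218078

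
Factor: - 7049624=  - 2^3*47^1*18749^1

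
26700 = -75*( - 356 )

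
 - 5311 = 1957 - 7268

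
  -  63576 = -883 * 72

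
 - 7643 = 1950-9593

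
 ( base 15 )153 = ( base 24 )cf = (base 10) 303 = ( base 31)9o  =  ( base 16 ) 12F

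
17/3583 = 17/3583=0.00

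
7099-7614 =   -  515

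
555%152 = 99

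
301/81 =3 + 58/81 = 3.72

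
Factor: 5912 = 2^3*739^1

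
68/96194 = 34/48097 = 0.00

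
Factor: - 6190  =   - 2^1*5^1*619^1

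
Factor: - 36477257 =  - 17^1*2145721^1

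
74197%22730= 6007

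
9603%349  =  180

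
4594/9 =510 + 4/9 =510.44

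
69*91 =6279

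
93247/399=233 + 40/57= 233.70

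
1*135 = 135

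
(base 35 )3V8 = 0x12A0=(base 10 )4768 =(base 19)D3I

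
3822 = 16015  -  12193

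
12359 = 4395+7964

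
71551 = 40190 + 31361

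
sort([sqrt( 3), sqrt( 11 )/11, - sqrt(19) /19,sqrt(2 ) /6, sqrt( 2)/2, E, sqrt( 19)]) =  [ - sqrt( 19) /19,sqrt( 2)/6, sqrt( 11) /11, sqrt( 2) /2, sqrt( 3 ), E, sqrt(19 ) ]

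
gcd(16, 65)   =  1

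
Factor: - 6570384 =  -  2^4 * 3^1* 136883^1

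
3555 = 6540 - 2985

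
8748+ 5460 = 14208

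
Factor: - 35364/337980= - 5^(-1)*7^1*43^( - 1)*131^( - 1 )*421^1 = - 2947/28165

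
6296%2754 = 788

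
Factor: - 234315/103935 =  - 381/169 =- 3^1*13^( - 2 )*127^1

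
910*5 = 4550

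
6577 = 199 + 6378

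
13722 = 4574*3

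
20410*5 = 102050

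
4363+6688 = 11051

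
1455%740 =715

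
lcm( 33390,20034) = 100170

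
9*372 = 3348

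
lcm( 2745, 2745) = 2745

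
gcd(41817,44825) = 1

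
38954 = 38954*1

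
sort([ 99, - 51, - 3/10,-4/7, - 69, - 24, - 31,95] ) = [  -  69, - 51, - 31, - 24, - 4/7,- 3/10, 95 , 99 ] 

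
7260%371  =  211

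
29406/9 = 9802/3 = 3267.33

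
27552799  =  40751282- 13198483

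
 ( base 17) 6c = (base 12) 96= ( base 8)162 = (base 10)114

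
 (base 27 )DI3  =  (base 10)9966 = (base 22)KD0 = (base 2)10011011101110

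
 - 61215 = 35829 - 97044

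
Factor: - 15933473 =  - 31^1*173^1*2971^1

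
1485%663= 159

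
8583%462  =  267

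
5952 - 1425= 4527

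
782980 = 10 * 78298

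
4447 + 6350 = 10797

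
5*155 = 775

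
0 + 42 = 42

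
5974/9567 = 5974/9567  =  0.62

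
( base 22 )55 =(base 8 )163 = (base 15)7A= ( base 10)115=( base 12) 97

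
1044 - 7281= -6237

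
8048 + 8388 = 16436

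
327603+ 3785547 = 4113150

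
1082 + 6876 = 7958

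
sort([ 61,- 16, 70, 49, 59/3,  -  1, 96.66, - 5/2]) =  [ - 16,  -  5/2, - 1, 59/3, 49, 61, 70,96.66 ]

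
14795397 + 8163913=22959310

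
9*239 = 2151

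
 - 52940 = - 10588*5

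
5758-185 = 5573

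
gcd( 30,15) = 15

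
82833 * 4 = 331332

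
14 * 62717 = 878038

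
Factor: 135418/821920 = 2^(  -  4)*5^ ( - 1)*11^( - 1 )*467^ ( - 1) * 67709^1 = 67709/410960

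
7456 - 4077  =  3379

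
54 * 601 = 32454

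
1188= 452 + 736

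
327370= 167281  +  160089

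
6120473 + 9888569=16009042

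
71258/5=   71258/5 =14251.60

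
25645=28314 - 2669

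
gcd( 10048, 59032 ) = 1256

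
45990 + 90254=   136244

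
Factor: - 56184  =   - 2^3*3^1*2341^1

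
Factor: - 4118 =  - 2^1 *29^1*71^1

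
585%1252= 585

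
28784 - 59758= -30974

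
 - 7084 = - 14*506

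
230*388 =89240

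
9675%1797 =690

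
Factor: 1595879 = 79^1*20201^1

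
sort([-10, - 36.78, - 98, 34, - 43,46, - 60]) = [ - 98, - 60, - 43,  -  36.78, - 10,34,  46 ]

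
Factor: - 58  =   - 2^1*29^1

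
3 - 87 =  - 84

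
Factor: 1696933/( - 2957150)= -2^ ( - 1)* 5^(  -  2)*7^ (-1 )*17^ ( - 1)*71^(-1)*242419^1 = - 242419/422450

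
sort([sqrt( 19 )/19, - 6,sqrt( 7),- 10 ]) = [-10, - 6,sqrt( 19)/19,sqrt( 7 ) ]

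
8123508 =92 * 88299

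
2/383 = 2/383 = 0.01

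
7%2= 1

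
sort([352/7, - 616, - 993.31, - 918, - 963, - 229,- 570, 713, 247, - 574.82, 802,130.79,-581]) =[-993.31, - 963, - 918, - 616, - 581, - 574.82,-570, - 229,352/7,130.79,247,713, 802] 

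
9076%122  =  48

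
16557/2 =8278 + 1/2 = 8278.50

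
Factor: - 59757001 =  - 59757001^1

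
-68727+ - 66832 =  - 135559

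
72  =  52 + 20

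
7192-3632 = 3560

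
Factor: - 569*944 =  - 537136 = - 2^4*59^1 * 569^1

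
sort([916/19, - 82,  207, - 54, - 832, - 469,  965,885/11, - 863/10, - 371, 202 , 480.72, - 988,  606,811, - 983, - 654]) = [ - 988, - 983, -832, - 654,-469, - 371, - 863/10, - 82, - 54, 916/19, 885/11,202, 207, 480.72,606,811,  965]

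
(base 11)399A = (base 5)131231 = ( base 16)1447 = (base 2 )1010001000111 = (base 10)5191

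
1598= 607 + 991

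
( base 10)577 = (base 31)IJ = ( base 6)2401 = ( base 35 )gh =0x241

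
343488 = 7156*48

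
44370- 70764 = - 26394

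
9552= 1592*6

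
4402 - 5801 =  - 1399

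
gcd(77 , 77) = 77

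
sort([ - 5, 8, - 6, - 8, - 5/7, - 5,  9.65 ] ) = [ - 8 , - 6, - 5, - 5  , - 5/7,  8,9.65]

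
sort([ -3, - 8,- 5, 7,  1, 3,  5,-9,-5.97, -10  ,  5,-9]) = [ - 10,  -  9, - 9,  -  8, - 5.97 ,-5,  -  3,1, 3,5,5,7]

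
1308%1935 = 1308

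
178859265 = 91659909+87199356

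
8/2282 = 4/1141 = 0.00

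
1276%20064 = 1276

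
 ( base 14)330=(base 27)n9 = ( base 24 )126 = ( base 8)1166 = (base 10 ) 630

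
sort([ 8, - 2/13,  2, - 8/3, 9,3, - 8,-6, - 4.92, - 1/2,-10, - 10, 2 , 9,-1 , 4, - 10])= [ - 10,-10, - 10, - 8 ,-6,- 4.92, - 8/3,-1, - 1/2, - 2/13,2, 2, 3, 4, 8, 9,9 ]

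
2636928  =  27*97664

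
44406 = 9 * 4934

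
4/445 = 4/445 = 0.01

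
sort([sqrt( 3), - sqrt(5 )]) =[ - sqrt(5), sqrt(3 )]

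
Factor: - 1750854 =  - 2^1*3^1*7^1  *41687^1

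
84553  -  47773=36780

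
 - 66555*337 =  - 22429035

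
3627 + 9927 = 13554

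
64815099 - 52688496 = 12126603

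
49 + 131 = 180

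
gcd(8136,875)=1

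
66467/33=66467/33 = 2014.15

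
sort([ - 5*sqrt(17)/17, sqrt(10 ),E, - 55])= [ - 55 , - 5*sqrt(17)/17,E,sqrt( 10 )]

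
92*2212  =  203504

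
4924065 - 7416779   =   - 2492714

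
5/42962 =5/42962=0.00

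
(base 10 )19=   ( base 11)18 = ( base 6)31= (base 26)J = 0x13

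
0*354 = 0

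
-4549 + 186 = -4363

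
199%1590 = 199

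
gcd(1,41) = 1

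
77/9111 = 77/9111 = 0.01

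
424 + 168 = 592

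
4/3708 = 1/927 = 0.00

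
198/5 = 198/5= 39.60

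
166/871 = 166/871=0.19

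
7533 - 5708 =1825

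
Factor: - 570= - 2^1*3^1*5^1*19^1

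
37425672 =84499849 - 47074177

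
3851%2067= 1784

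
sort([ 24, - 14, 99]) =[ - 14,  24, 99]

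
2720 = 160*17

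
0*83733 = 0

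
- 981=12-993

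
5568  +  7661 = 13229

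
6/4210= 3/2105 = 0.00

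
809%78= 29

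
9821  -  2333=7488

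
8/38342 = 4/19171 = 0.00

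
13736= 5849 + 7887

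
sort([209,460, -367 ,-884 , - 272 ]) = [ - 884,-367, - 272 , 209 , 460]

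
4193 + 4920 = 9113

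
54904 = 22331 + 32573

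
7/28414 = 7/28414  =  0.00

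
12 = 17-5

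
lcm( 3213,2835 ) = 48195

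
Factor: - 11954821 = -41^1*151^1*1931^1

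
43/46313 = 43/46313 = 0.00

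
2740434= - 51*(  -  53734 ) 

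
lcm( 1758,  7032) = 7032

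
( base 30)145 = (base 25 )1g0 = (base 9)1358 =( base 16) 401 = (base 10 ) 1025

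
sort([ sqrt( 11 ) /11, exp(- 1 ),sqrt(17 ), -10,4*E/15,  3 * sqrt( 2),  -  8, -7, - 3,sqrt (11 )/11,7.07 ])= [ - 10, - 8, -7, - 3,sqrt( 11)/11,sqrt( 11) /11,exp (-1 ),4*E/15,sqrt( 17 ),3*sqrt(2),7.07 ] 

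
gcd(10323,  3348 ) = 279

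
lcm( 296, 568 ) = 21016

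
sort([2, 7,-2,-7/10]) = [ - 2,-7/10,2, 7 ]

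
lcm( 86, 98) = 4214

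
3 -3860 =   -  3857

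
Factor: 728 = 2^3*7^1 * 13^1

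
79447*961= 76348567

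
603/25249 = 603/25249 = 0.02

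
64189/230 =64189/230=   279.08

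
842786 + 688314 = 1531100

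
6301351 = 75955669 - 69654318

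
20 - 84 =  - 64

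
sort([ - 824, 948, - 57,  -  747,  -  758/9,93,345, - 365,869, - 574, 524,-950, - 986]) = [  -  986,  -  950, - 824, - 747, - 574, - 365, - 758/9 ,  -  57,93,345,524,869, 948]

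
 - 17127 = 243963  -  261090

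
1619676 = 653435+966241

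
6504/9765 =2168/3255 = 0.67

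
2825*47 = 132775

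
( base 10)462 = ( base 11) 390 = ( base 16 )1CE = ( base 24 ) J6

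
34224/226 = 151 + 49/113 =151.43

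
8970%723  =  294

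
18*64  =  1152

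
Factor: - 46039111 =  - 17^1  *  43^1 *62981^1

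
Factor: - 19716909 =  - 3^1 * 6572303^1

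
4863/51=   1621/17 = 95.35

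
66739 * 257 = 17151923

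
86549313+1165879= 87715192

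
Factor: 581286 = 2^1*3^1*19^1*5099^1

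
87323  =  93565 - 6242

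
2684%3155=2684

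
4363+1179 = 5542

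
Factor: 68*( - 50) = -3400 = - 2^3*5^2*17^1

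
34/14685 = 34/14685 =0.00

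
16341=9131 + 7210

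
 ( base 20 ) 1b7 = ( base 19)1e0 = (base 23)146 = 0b1001110011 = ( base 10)627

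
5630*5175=29135250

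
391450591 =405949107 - 14498516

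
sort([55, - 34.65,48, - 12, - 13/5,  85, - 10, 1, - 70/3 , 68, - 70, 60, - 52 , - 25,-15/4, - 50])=[-70, - 52, - 50, - 34.65, - 25,-70/3 , - 12, - 10, -15/4, - 13/5, 1,48, 55,60,68, 85]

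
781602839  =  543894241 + 237708598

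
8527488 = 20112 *424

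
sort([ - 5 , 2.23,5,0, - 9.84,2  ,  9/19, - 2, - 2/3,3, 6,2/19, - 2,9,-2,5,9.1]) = [-9.84, - 5, - 2, - 2, - 2,  -  2/3,0,2/19,9/19,2,2.23,3 , 5,5, 6,9,9.1 ]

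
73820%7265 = 1170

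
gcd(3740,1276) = 44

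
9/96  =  3/32 = 0.09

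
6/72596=3/36298 =0.00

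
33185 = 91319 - 58134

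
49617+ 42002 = 91619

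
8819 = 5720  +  3099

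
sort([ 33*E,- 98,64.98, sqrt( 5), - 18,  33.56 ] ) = [- 98, - 18, sqrt( 5 ),33.56, 64.98,  33*E]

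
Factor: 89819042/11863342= 19^1 * 109^ ( - 1)*821^1 *2879^1*54419^( -1 )=44909521/5931671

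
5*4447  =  22235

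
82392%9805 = 3952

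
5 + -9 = - 4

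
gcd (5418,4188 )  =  6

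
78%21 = 15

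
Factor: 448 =2^6  *7^1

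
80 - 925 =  - 845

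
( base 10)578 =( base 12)402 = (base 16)242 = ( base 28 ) ki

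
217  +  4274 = 4491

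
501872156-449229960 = 52642196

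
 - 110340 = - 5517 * 20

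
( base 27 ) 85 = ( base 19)BC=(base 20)b1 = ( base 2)11011101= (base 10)221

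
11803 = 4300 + 7503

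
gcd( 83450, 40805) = 5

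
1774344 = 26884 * 66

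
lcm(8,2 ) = 8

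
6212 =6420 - 208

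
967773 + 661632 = 1629405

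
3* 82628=247884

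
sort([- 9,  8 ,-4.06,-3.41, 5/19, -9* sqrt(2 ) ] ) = [ - 9  *  sqrt(2 ) ,-9,-4.06,  -  3.41,5/19, 8] 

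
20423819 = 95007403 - 74583584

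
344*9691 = 3333704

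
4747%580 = 107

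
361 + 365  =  726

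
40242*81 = 3259602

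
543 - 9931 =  - 9388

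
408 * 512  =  208896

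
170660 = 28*6095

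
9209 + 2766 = 11975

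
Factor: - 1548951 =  - 3^1*211^1*2447^1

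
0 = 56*0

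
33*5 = 165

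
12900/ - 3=  -  4300  +  0/1 = -4300.00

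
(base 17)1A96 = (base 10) 7962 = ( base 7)32133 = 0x1f1a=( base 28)A4A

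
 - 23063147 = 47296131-70359278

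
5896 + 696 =6592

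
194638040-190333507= 4304533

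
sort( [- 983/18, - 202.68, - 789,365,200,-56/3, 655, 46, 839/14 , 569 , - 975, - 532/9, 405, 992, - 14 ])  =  [ - 975, - 789,- 202.68, - 532/9, - 983/18, - 56/3,-14,46 , 839/14,200,  365,405, 569, 655,992]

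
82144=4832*17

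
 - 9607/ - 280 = 34 + 87/280 = 34.31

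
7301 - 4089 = 3212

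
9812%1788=872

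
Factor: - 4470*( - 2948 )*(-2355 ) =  - 31033153800 = - 2^3*3^2 *5^2*11^1 * 67^1*149^1*157^1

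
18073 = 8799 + 9274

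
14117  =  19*743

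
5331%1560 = 651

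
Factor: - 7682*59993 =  - 460866226 = - 2^1*17^1*23^1*167^1*3529^1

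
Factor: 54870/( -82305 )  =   - 2^1*3^( - 1 ) = -2/3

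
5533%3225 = 2308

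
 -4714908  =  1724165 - 6439073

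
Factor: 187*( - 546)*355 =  - 36246210= -2^1 * 3^1 * 5^1 * 7^1*11^1 * 13^1*17^1*71^1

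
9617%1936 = 1873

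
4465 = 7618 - 3153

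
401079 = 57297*7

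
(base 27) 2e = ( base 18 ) 3E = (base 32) 24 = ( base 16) 44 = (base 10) 68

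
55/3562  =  55/3562 = 0.02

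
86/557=86/557  =  0.15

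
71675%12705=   8150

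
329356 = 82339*4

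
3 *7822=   23466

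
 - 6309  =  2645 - 8954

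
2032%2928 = 2032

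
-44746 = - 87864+43118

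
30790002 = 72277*426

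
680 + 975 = 1655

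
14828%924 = 44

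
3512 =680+2832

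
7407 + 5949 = 13356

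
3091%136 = 99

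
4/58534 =2/29267 = 0.00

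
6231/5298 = 1 + 311/1766 = 1.18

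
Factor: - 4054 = - 2^1*2027^1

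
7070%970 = 280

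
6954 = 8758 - 1804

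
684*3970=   2715480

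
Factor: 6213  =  3^1*19^1 * 109^1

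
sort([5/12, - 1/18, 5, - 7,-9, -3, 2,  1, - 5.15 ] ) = [-9, - 7, - 5.15,- 3,  -  1/18, 5/12, 1,2,5] 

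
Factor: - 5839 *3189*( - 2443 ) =45490054953 = 3^1 * 7^1*349^1*1063^1*5839^1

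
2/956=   1/478 = 0.00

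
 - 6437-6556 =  - 12993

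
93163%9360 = 8923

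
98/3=32 + 2/3=32.67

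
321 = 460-139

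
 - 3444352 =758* (- 4544)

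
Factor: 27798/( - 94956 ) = - 2^( - 1 )*113^1*193^( - 1 ) = - 113/386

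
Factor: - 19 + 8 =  - 11^1 = -  11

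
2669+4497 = 7166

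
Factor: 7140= 2^2*3^1*5^1* 7^1 *17^1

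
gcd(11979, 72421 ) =1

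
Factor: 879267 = 3^1  *23^1*12743^1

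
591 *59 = 34869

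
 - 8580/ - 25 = 1716/5 =343.20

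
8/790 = 4/395 = 0.01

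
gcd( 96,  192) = 96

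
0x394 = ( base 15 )411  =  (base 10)916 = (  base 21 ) 21d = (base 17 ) 32f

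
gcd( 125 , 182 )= 1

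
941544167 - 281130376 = 660413791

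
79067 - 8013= 71054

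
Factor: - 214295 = -5^1*42859^1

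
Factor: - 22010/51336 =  - 355/828= - 2^ ( - 2)*3^( - 2 )*5^1*23^( - 1)*71^1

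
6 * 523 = 3138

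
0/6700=0 =0.00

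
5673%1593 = 894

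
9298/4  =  4649/2 =2324.50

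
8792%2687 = 731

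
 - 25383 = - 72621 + 47238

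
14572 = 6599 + 7973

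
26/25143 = 26/25143 = 0.00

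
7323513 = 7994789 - 671276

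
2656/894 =1328/447 = 2.97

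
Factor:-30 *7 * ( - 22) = 2^2 *3^1 * 5^1*7^1 * 11^1 = 4620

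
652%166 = 154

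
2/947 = 2/947 = 0.00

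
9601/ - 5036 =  - 9601/5036  =  -  1.91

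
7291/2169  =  3 + 784/2169=3.36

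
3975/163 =24 + 63/163 =24.39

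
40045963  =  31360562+8685401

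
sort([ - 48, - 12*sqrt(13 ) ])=[ - 48, - 12*sqrt(13)]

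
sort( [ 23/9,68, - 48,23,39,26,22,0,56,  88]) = [-48,0,23/9,  22, 23, 26,39, 56, 68,88 ]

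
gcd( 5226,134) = 134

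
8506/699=8506/699= 12.17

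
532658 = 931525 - 398867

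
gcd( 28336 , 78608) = 16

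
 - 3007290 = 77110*(  -  39) 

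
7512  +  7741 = 15253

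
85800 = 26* 3300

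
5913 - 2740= 3173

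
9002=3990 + 5012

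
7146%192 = 42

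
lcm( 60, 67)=4020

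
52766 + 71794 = 124560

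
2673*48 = 128304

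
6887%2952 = 983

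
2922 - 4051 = -1129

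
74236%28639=16958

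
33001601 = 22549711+10451890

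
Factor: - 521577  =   - 3^2*7^1 * 17^1*487^1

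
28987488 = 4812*6024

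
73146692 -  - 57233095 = 130379787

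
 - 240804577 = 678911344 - 919715921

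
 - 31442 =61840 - 93282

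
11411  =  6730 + 4681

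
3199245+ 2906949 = 6106194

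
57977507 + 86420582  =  144398089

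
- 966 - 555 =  - 1521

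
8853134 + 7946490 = 16799624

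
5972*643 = 3839996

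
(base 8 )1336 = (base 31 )NL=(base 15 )33E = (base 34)lk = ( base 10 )734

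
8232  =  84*98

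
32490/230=3249/23= 141.26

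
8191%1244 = 727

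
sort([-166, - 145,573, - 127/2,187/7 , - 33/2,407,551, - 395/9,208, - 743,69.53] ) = [ - 743,-166, - 145, -127/2, - 395/9,-33/2,187/7,69.53, 208,  407, 551,573]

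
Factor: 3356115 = 3^1*5^1*7^1*31963^1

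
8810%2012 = 762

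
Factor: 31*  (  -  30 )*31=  - 2^1*3^1*5^1*31^2 = -28830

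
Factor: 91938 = 2^1 * 3^1*7^1 * 11^1*199^1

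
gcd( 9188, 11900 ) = 4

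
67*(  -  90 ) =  - 6030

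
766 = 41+725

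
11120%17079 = 11120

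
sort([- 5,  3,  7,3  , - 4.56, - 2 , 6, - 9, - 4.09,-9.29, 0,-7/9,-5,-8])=[ - 9.29,- 9, - 8,  -  5  , - 5, - 4.56, -4.09, - 2,- 7/9,0, 3, 3, 6, 7 ]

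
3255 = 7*465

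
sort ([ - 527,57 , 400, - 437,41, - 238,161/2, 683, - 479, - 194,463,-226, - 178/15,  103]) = [ - 527, - 479, - 437, - 238,-226,- 194,-178/15, 41,57,161/2, 103,400,  463,683]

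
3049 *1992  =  6073608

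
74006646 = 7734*9569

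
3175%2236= 939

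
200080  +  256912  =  456992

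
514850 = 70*7355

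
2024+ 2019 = 4043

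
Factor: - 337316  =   - 2^2*7^2*1721^1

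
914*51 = 46614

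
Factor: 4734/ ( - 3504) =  - 2^( - 3 )*3^1*73^(-1 )*263^1= - 789/584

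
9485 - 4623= 4862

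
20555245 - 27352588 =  - 6797343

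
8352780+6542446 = 14895226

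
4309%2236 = 2073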